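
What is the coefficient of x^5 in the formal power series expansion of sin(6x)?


The Maclaurin series is sin(t) = sum_{k>=0} (-1)^k t^(2k+1) / (2k+1)!, so substituting t = 6x, only odd powers of x are nonzero, with coefficient of x^(2k+1) equal to (-1)^k 6^(2k+1) / (2k+1)!.
Write 5 = 2*2 + 1, giving the coefficient (-1)^2 * 6^5 / 5! = 7776/120 = 324/5.

324/5


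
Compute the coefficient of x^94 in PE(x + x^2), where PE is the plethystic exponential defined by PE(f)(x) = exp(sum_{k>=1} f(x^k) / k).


With f(x) = x + x^2, the exponent is sum_{k>=1} (x^k + x^(2k)) / k = -ln(1 - x) - ln(1 - x^2). Exponentiating:
PE(x + x^2) = 1 / ((1 - x)(1 - x^2)).
This is the generating function for partitions of n into parts of size 1 or 2. The number of 2's can be any j in 0..47, and the rest are 1's, so
[x^94] = floor(94/2) + 1 = 48.

48


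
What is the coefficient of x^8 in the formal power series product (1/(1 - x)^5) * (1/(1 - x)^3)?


Combine the factors: (1/(1 - x)^5) * (1/(1 - x)^3) = 1/(1 - x)^8.
Then use 1/(1 - x)^r = sum_{k>=0} C(k + r - 1, r - 1) x^k with r = 8 and k = 8:
C(15, 7) = 6435.

6435


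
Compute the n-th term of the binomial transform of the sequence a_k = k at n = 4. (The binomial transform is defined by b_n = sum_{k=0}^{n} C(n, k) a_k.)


With a_k = k, b_n = sum_{k=0}^{n} C(n, k) k. Using k * C(n, k) = n * C(n-1, k-1) gives b_n = n * sum_{k>=1} C(n-1, k-1) = n * 2^(n-1).
For n = 4: 4 * 2^3 = 4 * 8 = 32.

32


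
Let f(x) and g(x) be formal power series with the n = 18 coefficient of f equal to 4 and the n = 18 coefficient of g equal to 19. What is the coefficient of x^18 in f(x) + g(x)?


Addition of formal power series is termwise.
The coefficient of x^18 in f + g = 4 + 19
= 23

23


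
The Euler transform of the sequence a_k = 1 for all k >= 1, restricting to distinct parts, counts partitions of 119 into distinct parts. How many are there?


Partitions of 119 into distinct parts can be computed via generating function.
Product (1+x)(1+x^2)(1+x^3)...
The coefficient of x^119 = 2032290

2032290


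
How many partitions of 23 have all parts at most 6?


Using the generating function (1-x)^(-1)(1-x^2)^(-1)...(1-x^6)^(-1),
the coefficient of x^23 counts these restricted partitions.
Result = 454

454


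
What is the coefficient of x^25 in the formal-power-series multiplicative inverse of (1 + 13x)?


The inverse is 1/(1 + 13x). Apply the geometric identity 1/(1 - y) = sum_{k>=0} y^k with y = -13x:
1/(1 + 13x) = sum_{k>=0} (-13)^k x^k.
So the coefficient of x^25 is (-13)^25 = -7056410014866816666030739693.

-7056410014866816666030739693


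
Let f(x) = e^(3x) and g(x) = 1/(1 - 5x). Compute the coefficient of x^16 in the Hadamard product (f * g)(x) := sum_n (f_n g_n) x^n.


Expanding: f_k = 3^k/k! (from e^(3x)) and g_k = 5^k (from 1/(1 - 5x)). So the Hadamard coefficient (f * g)_k = 3^k 5^k / k! = (15)^k / k!.
For k = 16: 15^16/16! = 6568408355712890625/20922789888000 = 72081298828125/229605376.

72081298828125/229605376


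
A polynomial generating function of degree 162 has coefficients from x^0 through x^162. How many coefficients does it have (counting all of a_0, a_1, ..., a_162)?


A polynomial of degree 162 takes the form a_0 + a_1 x + ... + a_162 x^162.
The number of coefficients is 162 + 1 = 163.

163


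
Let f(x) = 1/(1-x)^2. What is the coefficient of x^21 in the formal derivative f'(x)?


Differentiate: d/dx [ 1/(1-x)^r ] = r / (1-x)^(r+1).
Here r = 2, so f'(x) = 2 / (1-x)^3.
The expansion of 1/(1-x)^(r+1) has coefficient of x^n equal to C(n+r, r).
So the coefficient of x^21 in f'(x) is
2 * C(23, 2) = 2 * 253 = 506

506


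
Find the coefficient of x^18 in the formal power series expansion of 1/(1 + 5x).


Write 1/(1 + c x) = 1/(1 - (-c) x) and apply the geometric-series identity
1/(1 - y) = sum_{k>=0} y^k to get 1/(1 + c x) = sum_{k>=0} (-c)^k x^k.
So the coefficient of x^k is (-c)^k = (-1)^k * c^k.
Here c = 5 and k = 18:
(-5)^18 = 1 * 3814697265625 = 3814697265625

3814697265625


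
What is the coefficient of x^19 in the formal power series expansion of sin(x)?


The Maclaurin series is sin(t) = sum_{k>=0} (-1)^k t^(2k+1) / (2k+1)!, so substituting t = x, only odd powers of x are nonzero, with coefficient of x^(2k+1) equal to (-1)^k / (2k+1)!.
Write 19 = 2*9 + 1, giving the coefficient (-1)^9 / 19! = -1/121645100408832000 = -1/121645100408832000.

-1/121645100408832000


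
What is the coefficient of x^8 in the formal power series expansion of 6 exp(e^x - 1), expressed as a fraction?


exp(e^x - 1) is the exponential generating function for the Bell numbers Bell_k: exp(e^x - 1) = sum_{k>=0} Bell_k x^k / k!.
So the coefficient of x^8 in 6 exp(e^x - 1) is 6 Bell_8 / 8!.
Computing: Bell_8 = 4140 and 8! = 40320, giving
6 * 4140/40320 = 69/112.

69/112


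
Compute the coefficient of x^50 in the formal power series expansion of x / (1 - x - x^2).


Let f(x) = sum_{k>=0} a_k x^k. Multiplying f(x) * (1 - x - x^2) = x and matching coefficients gives a_0 = 0, a_1 = 1, and a_k = a_{k-1} + a_{k-2} for k >= 2. These are the Fibonacci numbers F_k.
Iterating from F_0 = 0, F_1 = 1:
F_0=0, F_1=1, F_2=1, F_3=2, F_4=3, F_5=5, F_6=8, F_7=13, F_8=21, F_9=34, ...
F_50 = 12586269025.

12586269025


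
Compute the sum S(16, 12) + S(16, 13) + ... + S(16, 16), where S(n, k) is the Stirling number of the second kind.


By definition, S(n, k) counts partitions of an n-set into exactly k nonempty blocks.
Computing row n = 16 for k = 12..16:
S(16, k): 2757118, 165620, 6020, 120, 1
Sum = 2928879.

2928879


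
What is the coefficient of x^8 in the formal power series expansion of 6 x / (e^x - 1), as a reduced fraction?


The exponential generating function for Bernoulli numbers is
x / (e^x - 1) = sum_{k>=0} B_k x^k / k!.
So the coefficient of x^8 in 6 x / (e^x - 1) is 6 B_8 / 8!.
Computing: B_8 = -1/30, 8! = 40320, giving
6 * -1/30 / 40320 = -1/201600.

-1/201600


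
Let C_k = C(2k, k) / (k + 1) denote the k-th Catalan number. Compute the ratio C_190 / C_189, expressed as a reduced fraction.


Using C_k = (2k)! / (k! (k+1)!), the ratio C_{k+1}/C_k simplifies to
C_{k+1}/C_k = [(2k+2)! / ((k+1)! (k+2)!)] * [k! (k+1)! / (2k)!]
 = (2k+2)(2k+1) / ((k+1)(k+2)) = 2(2k+1) / (k+2).
For k = 189: 2(2*189 + 1) / (189 + 2) = 758/191 = 758/191.

758/191


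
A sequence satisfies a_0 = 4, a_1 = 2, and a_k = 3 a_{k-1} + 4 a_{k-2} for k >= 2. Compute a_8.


The characteristic equation is t^2 - 3 t - 4 = 0, with roots r_1 = 4 and r_2 = -1 (so c_1 = r_1 + r_2, c_2 = -r_1 r_2 as required).
One can use the closed form a_n = A r_1^n + B r_2^n, but direct iteration is more reliable:
a_0 = 4, a_1 = 2, a_2 = 22, a_3 = 74, a_4 = 310, a_5 = 1226, a_6 = 4918, a_7 = 19658, a_8 = 78646.
So a_8 = 78646.

78646


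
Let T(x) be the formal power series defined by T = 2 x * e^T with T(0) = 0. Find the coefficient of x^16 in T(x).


Apply the Lagrange inversion formula: if T = 2 x * phi(T) with phi(t) = e^t, then
[x^n] T = 2^n * (1/n) [t^(n-1)] phi(t)^n = 2^n * (1/n) [t^(n-1)] e^(n t) = 2^n * (1/n) * n^(n-1) / (n-1)! = 2^n * n^(n-1) / n!.
When c = 1 this is the Cayley count of rooted labeled trees on n vertices, divided by n!.
For n = 16: 2^16 * 16^15 / 16! = 65536 * 1152921504606846976/20922789888000 = 2305843009213693952/638512875.

2305843009213693952/638512875


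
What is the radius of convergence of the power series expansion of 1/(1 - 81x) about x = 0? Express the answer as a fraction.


Expanding 1/(1 - 81x) = sum_{k>=0} 81^k x^k, the series converges when |81x| < 1, i.e., |x| < 1/81.
So the radius of convergence is 1/81 = 1/81.

1/81


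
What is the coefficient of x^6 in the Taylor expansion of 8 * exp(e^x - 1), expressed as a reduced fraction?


exp(e^x - 1) = sum_{k>=0} Bell_k x^k / k!, where Bell_k is the k-th Bell number.
So the coefficient of x^6 is 8 * Bell_6 / 6!.
Computing: Bell_6 = 203 and 6! = 720, giving
8 * 203/720 = 203/90.

203/90


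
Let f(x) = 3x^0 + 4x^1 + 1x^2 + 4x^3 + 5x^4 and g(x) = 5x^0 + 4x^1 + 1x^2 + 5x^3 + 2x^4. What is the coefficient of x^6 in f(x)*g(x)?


Cauchy product at x^6:
1*2 + 4*5 + 5*1
= 27

27


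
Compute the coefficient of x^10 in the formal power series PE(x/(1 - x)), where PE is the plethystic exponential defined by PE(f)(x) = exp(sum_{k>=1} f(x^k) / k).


For f(x) = x/(1 - x) we have
sum_{k>=1} f(x^k) / k = sum_{k>=1} (1/k) * x^k / (1 - x^k) = sum_{k, m >= 1} x^(k m) / k,
which after exponentiating simplifies to
PE(x/(1 - x)) = prod_{k>=1} 1 / (1 - x^k).
This is the generating function for the partition function p(n), so the coefficient of x^10 is p(10).
Computing p(10) by dynamic programming over parts 1, 2, ..., 10: p(10) = 42.

42


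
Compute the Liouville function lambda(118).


The Liouville function is lambda(k) = (-1)^Omega(k), where Omega(k) counts the prime factors of k with multiplicity.
Factoring: 118 = 2 * 59, so Omega(118) = 2.
lambda(118) = (-1)^2 = 1.

1


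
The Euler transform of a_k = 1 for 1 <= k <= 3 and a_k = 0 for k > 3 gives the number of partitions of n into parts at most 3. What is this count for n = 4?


Partitions of 4 into parts at most 3:
Using generating function (1-x)^(-1)(1-x^2)^(-1)(1-x^3)^(-1),
the coefficient of x^4 = 4

4


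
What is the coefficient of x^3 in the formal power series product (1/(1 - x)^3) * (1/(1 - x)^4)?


Combine the factors: (1/(1 - x)^3) * (1/(1 - x)^4) = 1/(1 - x)^7.
Then use 1/(1 - x)^r = sum_{k>=0} C(k + r - 1, r - 1) x^k with r = 7 and k = 3:
C(9, 6) = 84.

84


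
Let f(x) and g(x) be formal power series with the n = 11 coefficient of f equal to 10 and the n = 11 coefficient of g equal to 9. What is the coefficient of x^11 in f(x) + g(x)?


Addition of formal power series is termwise.
The coefficient of x^11 in f + g = 10 + 9
= 19

19


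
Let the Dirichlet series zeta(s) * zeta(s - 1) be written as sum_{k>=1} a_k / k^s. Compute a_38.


Convolution gives a_k = sum_{d | k} d * 1 = sum_{d | k} d = sigma(k), the sum of positive divisors of k.
For k = 38, the divisors are 1, 2, 19, 38, so
sigma(38) = 1 + 2 + 19 + 38 = 60.

60


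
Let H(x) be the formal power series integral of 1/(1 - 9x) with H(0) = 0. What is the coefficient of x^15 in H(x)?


1/(1 - 9x) = sum_{k>=0} 9^k x^k. Integrating termwise with H(0) = 0:
H(x) = sum_{k>=0} 9^k x^(k+1) / (k+1) = sum_{m>=1} 9^(m-1) x^m / m.
For m = 15: 9^14/15 = 22876792454961/15 = 7625597484987/5.

7625597484987/5


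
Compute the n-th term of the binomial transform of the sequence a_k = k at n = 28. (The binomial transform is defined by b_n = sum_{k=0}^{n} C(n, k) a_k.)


With a_k = k, b_n = sum_{k=0}^{n} C(n, k) k. Using k * C(n, k) = n * C(n-1, k-1) gives b_n = n * sum_{k>=1} C(n-1, k-1) = n * 2^(n-1).
For n = 28: 28 * 2^27 = 28 * 134217728 = 3758096384.

3758096384


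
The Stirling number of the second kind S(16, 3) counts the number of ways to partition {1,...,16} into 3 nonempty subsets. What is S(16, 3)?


Using the explicit formula S(n,k) = (1/k!) sum_{j=0}^{k} (-1)^(k-j) C(k,j) j^n:
S(16, 3) = 7141686
Equivalently, S(n,k) is n! times the coefficient of x^n in the EGF (e^x - 1)^k / k!.

7141686


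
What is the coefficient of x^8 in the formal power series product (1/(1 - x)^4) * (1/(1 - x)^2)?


Combine the factors: (1/(1 - x)^4) * (1/(1 - x)^2) = 1/(1 - x)^6.
Then use 1/(1 - x)^r = sum_{k>=0} C(k + r - 1, r - 1) x^k with r = 6 and k = 8:
C(13, 5) = 1287.

1287


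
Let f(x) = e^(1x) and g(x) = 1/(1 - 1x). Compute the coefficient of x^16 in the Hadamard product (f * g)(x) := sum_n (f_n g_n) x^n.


Expanding: f_k = 1^k/k! (from e^(1x)) and g_k = 1^k (from 1/(1 - 1x)). So the Hadamard coefficient (f * g)_k = 1^k 1^k / k! = (1)^k / k!.
For k = 16: 1^16/16! = 1/20922789888000 = 1/20922789888000.

1/20922789888000


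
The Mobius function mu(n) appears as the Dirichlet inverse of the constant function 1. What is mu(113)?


113 = 113 (all distinct primes).
mu(113) = (-1)^1 = -1

-1


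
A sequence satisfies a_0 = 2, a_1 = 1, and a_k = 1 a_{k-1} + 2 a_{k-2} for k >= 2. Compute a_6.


The characteristic equation is t^2 - 1 t - 2 = 0, with roots r_1 = 2 and r_2 = -1 (so c_1 = r_1 + r_2, c_2 = -r_1 r_2 as required).
One can use the closed form a_n = A r_1^n + B r_2^n, but direct iteration is more reliable:
a_0 = 2, a_1 = 1, a_2 = 5, a_3 = 7, a_4 = 17, a_5 = 31, a_6 = 65.
So a_6 = 65.

65


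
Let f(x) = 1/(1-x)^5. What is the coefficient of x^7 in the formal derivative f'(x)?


Differentiate: d/dx [ 1/(1-x)^r ] = r / (1-x)^(r+1).
Here r = 5, so f'(x) = 5 / (1-x)^6.
The expansion of 1/(1-x)^(r+1) has coefficient of x^n equal to C(n+r, r).
So the coefficient of x^7 in f'(x) is
5 * C(12, 5) = 5 * 792 = 3960

3960


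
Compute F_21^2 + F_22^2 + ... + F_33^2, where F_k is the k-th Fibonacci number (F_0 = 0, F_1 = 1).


There is a standard identity sum_{k=0}^{N} F_k^2 = F_N * F_{N+1} (proved inductively from the telescoping relation F_k^2 = F_k F_{k+1} - F_{k-1} F_k). Then
sum_{k=21}^{33} F_k^2 = F_33 F_34 - F_20 F_21.
Computing: F_33 = 3524578, F_34 = 5702887, F_20 = 6765, F_21 = 10946.
Sum = 3524578 * 5702887 - 6765 * 10946 = 20100196006996.

20100196006996


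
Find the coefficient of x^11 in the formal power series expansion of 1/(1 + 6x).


Write 1/(1 + c x) = 1/(1 - (-c) x) and apply the geometric-series identity
1/(1 - y) = sum_{k>=0} y^k to get 1/(1 + c x) = sum_{k>=0} (-c)^k x^k.
So the coefficient of x^k is (-c)^k = (-1)^k * c^k.
Here c = 6 and k = 11:
(-6)^11 = -1 * 362797056 = -362797056

-362797056


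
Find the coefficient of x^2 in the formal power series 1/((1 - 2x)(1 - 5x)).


By partial fractions or Cauchy convolution:
The coefficient equals sum_{k=0}^{2} 2^k * 5^(2-k).
= 39

39


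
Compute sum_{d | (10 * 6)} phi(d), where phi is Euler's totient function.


First, 10 * 6 = 60. One classical identity is sum_{d | n} phi(d) = n (each k in [1, n] has a unique gcd with n, and among the k's with gcd(k, n) = n/d there are phi(d) of them). So the sum equals 60. We also verify directly:
Divisors of 60: 1, 2, 3, 4, 5, 6, 10, 12, 15, 20, 30, 60.
phi values: 1, 1, 2, 2, 4, 2, 4, 4, 8, 8, 8, 16.
Sum = 60.

60


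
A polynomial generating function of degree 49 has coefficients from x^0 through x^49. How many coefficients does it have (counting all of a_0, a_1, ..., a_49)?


A polynomial of degree 49 takes the form a_0 + a_1 x + ... + a_49 x^49.
The number of coefficients is 49 + 1 = 50.

50


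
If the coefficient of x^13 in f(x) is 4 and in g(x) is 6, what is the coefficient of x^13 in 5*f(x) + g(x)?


Scalar multiplication scales coefficients: 5 * 4 = 20.
Then add the g coefficient: 20 + 6
= 26

26


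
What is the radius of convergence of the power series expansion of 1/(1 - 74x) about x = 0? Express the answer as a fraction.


Expanding 1/(1 - 74x) = sum_{k>=0} 74^k x^k, the series converges when |74x| < 1, i.e., |x| < 1/74.
So the radius of convergence is 1/74 = 1/74.

1/74


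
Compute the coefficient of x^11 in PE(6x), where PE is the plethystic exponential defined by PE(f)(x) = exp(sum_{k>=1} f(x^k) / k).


With f(x) = 6x, the exponent is sum_{k>=1} 6 x^k / k = 6 * (-ln(1 - x)). Exponentiating:
PE(6x) = exp(-6 ln(1 - x)) = 1/(1 - x)^6.
By the negative binomial expansion, [x^n] 1/(1 - x)^6 = C(n + 5, 5).
For n = 11: C(16, 5) = 4368.

4368


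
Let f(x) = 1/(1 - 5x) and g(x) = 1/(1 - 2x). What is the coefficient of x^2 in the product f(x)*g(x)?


The coefficient of x^n in f*g is the Cauchy product: sum_{k=0}^{n} a^k * b^(n-k).
With a=5, b=2, n=2:
sum_{k=0}^{2} 5^k * 2^(2-k)
= 39

39


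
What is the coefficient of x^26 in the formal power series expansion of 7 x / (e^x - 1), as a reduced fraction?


The exponential generating function for Bernoulli numbers is
x / (e^x - 1) = sum_{k>=0} B_k x^k / k!.
So the coefficient of x^26 in 7 x / (e^x - 1) is 7 B_26 / 26!.
Computing: B_26 = 8553103/6, 26! = 403291461126605635584000000, giving
7 * 8553103/6 / 403291461126605635584000000 = 657931/26590645788567404544000000.

657931/26590645788567404544000000


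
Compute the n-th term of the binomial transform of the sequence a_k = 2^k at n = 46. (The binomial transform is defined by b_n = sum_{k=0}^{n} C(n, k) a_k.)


With a_k = 2^k, b_n = sum_{k=0}^{n} C(n, k) 2^k = (1 + 2)^n by the binomial theorem.
For n = 46: (1 + 2)^46 = 3^46 = 8862938119652501095929.

8862938119652501095929


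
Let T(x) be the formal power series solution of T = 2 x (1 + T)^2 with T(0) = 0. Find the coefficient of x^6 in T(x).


Apply the Lagrange inversion formula: if T = 2 x * phi(T) with phi(t) = (1 + t)^2, then [x^n] T = 2^n * (1/n) [t^(n-1)] phi(t)^n = 2^n * (1/n) [t^(n-1)] (1 + t)^(2n) = 2^n * (1/n) C(2n, n-1).
Using the identity C(2n, n-1) = C(2n, n) * n / (n+1), the unscaled factor equals C(2n, n) / (n+1) = C_n, the n-th Catalan number.
For n = 6: C_6 = C(12, 6) / 7 = 924/7 = 132.
With the 2^6 = 64 factor, the coefficient is 64 * 132 = 8448.

8448


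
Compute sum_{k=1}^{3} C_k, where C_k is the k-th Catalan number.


C_1 through C_3: 1, 2, 5
Sum = 1 + 2 + 5
= 8

8


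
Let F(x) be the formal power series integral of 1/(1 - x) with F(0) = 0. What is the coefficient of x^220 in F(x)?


1/(1 - x) = sum_{k>=0} x^k. Integrating termwise and using F(0) = 0 gives
F(x) = sum_{k>=0} x^(k+1) / (k+1) = sum_{m>=1} x^m / m = -ln(1 - x).
So the coefficient of x^220 is 1/220 = 1/220.

1/220


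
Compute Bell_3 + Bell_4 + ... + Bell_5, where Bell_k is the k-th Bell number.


Recall Bell_k counts set partitions of a k-set (with Bell_0 = 1 by convention).
Bell_3 through Bell_5: 5, 15, 52
Sum = 5 + 15 + 52 = 72.

72


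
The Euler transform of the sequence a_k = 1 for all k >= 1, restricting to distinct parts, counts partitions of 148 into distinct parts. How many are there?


Partitions of 148 into distinct parts can be computed via generating function.
Product (1+x)(1+x^2)(1+x^3)...
The coefficient of x^148 = 16893952

16893952


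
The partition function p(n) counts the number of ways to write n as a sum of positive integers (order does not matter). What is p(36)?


Using the generating function prod_{k>=1} 1/(1-x^k), we compute p(36).
By dynamic programming over parts 1 through 36:
p(36) = 17977

17977


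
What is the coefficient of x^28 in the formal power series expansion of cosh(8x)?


The Maclaurin series is cosh(t) = sum_{m>=0} t^(2m) / (2m)!, so substituting t = 8x, only even powers of x are nonzero, with coefficient of x^(2m) equal to 8^(2m) / (2m)!.
For x^28 the coefficient is 8^28/28! = 19342813113834066795298816/304888344611713860501504000000 = 576460752303423488/9086380738369043484375.

576460752303423488/9086380738369043484375


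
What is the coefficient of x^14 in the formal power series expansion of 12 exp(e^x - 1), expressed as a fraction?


exp(e^x - 1) is the exponential generating function for the Bell numbers Bell_k: exp(e^x - 1) = sum_{k>=0} Bell_k x^k / k!.
So the coefficient of x^14 in 12 exp(e^x - 1) is 12 Bell_14 / 14!.
Computing: Bell_14 = 190899322 and 14! = 87178291200, giving
12 * 190899322/87178291200 = 95449661/3632428800.

95449661/3632428800


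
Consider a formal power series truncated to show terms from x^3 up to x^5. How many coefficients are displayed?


From x^3 to x^5 inclusive, the count is 5 - 3 + 1 = 3.

3


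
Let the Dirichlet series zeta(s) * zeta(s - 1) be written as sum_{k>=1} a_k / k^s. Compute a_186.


Convolution gives a_k = sum_{d | k} d * 1 = sum_{d | k} d = sigma(k), the sum of positive divisors of k.
For k = 186, the divisors are 1, 2, 3, 6, 31, 62, 93, 186, so
sigma(186) = 1 + 2 + 3 + 6 + 31 + 62 + 93 + 186 = 384.

384


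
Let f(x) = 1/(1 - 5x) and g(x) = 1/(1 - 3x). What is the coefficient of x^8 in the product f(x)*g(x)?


The coefficient of x^n in f*g is the Cauchy product: sum_{k=0}^{n} a^k * b^(n-k).
With a=5, b=3, n=8:
sum_{k=0}^{8} 5^k * 3^(8-k)
= 966721

966721


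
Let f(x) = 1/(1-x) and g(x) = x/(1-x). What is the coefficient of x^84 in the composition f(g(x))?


First simplify the composition: f(g(x)) = 1/(1 - x/(1-x)) = (1-x)/((1-x) - x) = (1-x)/(1-2x).
Now extract the coefficient. Write (1-x)/(1-2x) = 1/(1-2x) - x/(1-2x).
The coefficient of x^n in 1/(1-2x) is 2^n, and in x/(1-2x) is 2^(n-1) (for n >= 1).
So the coefficient of x^84 is 2^84 - 2^83 = 19342813113834066795298816 - 9671406556917033397649408 = 9671406556917033397649408.

9671406556917033397649408


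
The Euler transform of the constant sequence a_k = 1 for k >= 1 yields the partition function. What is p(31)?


The Euler transform converts the sequence a_k = 1 into the number of integer partitions.
Using the recurrence or dynamic programming:
p(31) = 6842

6842


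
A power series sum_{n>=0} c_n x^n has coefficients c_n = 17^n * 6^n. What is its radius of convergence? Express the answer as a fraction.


By the root test (Cauchy-Hadamard), the radius is R = 1 / limsup_n |c_n|^(1/n).
Here |c_n|^(1/n) = (17^n * 6^n)^(1/n) = 17 * 6 = 102 for all n.
So R = 1/102 = 1/102.

1/102


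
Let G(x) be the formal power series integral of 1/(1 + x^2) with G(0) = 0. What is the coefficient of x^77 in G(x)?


1/(1 + x^2) = sum_{j>=0} (-1)^j x^(2j). Integrating termwise with G(0) = 0:
G(x) = sum_{j>=0} (-1)^j x^(2j+1) / (2j+1) = arctan(x).
Only odd powers are nonzero. For x^77 write 77 = 2*38 + 1, giving
(-1)^38 / 77 = 1/77 = 1/77.

1/77


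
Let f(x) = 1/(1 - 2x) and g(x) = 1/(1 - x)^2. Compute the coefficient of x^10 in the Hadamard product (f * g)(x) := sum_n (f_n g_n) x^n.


f has coefficients f_k = 2^k. For g = 1/(1 - x)^2 the coefficient is g_k = C(k + 1, 1) = k + 1. The Hadamard coefficient is (f * g)_k = 2^k * (k + 1).
For k = 10: 2^10 * 11 = 1024 * 11 = 11264.

11264


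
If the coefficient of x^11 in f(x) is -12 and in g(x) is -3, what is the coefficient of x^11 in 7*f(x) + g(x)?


Scalar multiplication scales coefficients: 7 * -12 = -84.
Then add the g coefficient: -84 + -3
= -87

-87


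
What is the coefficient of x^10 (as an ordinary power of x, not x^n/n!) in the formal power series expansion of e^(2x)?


The exponential series is e^y = sum_{k>=0} y^k / k!. Substituting y = 2x gives
e^(2x) = sum_{k>=0} 2^k x^k / k!.
So the coefficient of x^n is a^n/n! with a = 2, n = 10:
2^10 / 10! = 1024/3628800 = 4/14175

4/14175


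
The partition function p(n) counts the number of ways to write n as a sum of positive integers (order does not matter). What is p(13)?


Using the generating function prod_{k>=1} 1/(1-x^k), we compute p(13).
By dynamic programming over parts 1 through 13:
p(13) = 101

101


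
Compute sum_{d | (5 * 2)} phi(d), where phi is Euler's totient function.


First, 5 * 2 = 10. One classical identity is sum_{d | n} phi(d) = n (each k in [1, n] has a unique gcd with n, and among the k's with gcd(k, n) = n/d there are phi(d) of them). So the sum equals 10. We also verify directly:
Divisors of 10: 1, 2, 5, 10.
phi values: 1, 1, 4, 4.
Sum = 10.

10


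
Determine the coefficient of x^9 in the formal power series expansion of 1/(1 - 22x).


The geometric series identity gives 1/(1 - c x) = sum_{k>=0} c^k x^k, so the coefficient of x^k is c^k.
Here c = 22 and k = 9.
Computing: 22^9 = 1207269217792

1207269217792


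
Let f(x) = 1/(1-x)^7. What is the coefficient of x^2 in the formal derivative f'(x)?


Differentiate: d/dx [ 1/(1-x)^r ] = r / (1-x)^(r+1).
Here r = 7, so f'(x) = 7 / (1-x)^8.
The expansion of 1/(1-x)^(r+1) has coefficient of x^n equal to C(n+r, r).
So the coefficient of x^2 in f'(x) is
7 * C(9, 7) = 7 * 36 = 252

252


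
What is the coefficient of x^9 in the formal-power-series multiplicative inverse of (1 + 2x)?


The inverse is 1/(1 + 2x). Apply the geometric identity 1/(1 - y) = sum_{k>=0} y^k with y = -2x:
1/(1 + 2x) = sum_{k>=0} (-2)^k x^k.
So the coefficient of x^9 is (-2)^9 = -512.

-512


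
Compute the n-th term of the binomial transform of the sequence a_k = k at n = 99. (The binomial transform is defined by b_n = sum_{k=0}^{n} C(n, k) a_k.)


With a_k = k, b_n = sum_{k=0}^{n} C(n, k) k. Using k * C(n, k) = n * C(n-1, k-1) gives b_n = n * sum_{k>=1} C(n-1, k-1) = n * 2^(n-1).
For n = 99: 99 * 2^98 = 99 * 316912650057057350374175801344 = 31374352355648677687043404333056.

31374352355648677687043404333056


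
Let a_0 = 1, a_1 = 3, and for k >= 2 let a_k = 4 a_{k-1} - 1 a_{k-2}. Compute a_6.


Iterating the recurrence forward:
a_0 = 1
a_1 = 3
a_2 = 4*3 - 1*1 = 11
a_3 = 4*11 - 1*3 = 41
a_4 = 4*41 - 1*11 = 153
a_5 = 4*153 - 1*41 = 571
a_6 = 4*571 - 1*153 = 2131
So a_6 = 2131.

2131


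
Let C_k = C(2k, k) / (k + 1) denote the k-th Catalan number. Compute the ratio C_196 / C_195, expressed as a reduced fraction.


Using C_k = (2k)! / (k! (k+1)!), the ratio C_{k+1}/C_k simplifies to
C_{k+1}/C_k = [(2k+2)! / ((k+1)! (k+2)!)] * [k! (k+1)! / (2k)!]
 = (2k+2)(2k+1) / ((k+1)(k+2)) = 2(2k+1) / (k+2).
For k = 195: 2(2*195 + 1) / (195 + 2) = 782/197 = 782/197.

782/197


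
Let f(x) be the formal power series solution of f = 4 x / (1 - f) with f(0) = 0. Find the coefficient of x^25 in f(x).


Apply Lagrange inversion: f = 4 x * phi(f) with phi(t) = 1/(1 - t), so
[x^n] f = 4^n * (1/n) [t^(n-1)] phi(t)^n = 4^n * (1/n) [t^(n-1)] (1 - t)^(-n) = 4^n * (1/n) C(2n - 2, n - 1) = 4^n * C_{n-1}.
For n = 25: C_24 = C(48, 24) / 25 = 32247603683100/25 = 1289904147324.
With the 4^25 = 1125899906842624 factor, the coefficient is 1125899906842624 * 1289904147324 = 1452302959308005943778738176.

1452302959308005943778738176


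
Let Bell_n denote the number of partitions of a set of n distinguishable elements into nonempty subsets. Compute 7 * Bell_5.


Bell_5 can be computed from the Bell triangle or from Dobinski's identity Bell_n = (1/e) * sum_{k>=0} k^n / k!.
Computing Bell_5 = 52.
Then 7 * 52 = 364.

364


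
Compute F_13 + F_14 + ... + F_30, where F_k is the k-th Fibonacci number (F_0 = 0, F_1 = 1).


Use the identity sum_{k=0}^{N} F_k = F_{N+2} - 1 (which follows from F_{k+2} - F_{k+1} = F_k). Then
sum_{k=13}^{30} F_k = (F_{32} - 1) - (F_{14} - 1) = F_{32} - F_{14}.
Computing: F_{32} = 2178309, F_{14} = 377, so
Sum = 2178309 - 377 = 2177932.

2177932


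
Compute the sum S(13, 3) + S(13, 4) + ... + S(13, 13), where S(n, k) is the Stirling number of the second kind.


By definition, S(n, k) counts partitions of an n-set into exactly k nonempty blocks.
Computing row n = 13 for k = 3..13:
S(13, k): 261625, 2532530, 7508501, 9321312, 5715424, 1899612, 359502, 39325, 2431, 78, 1
Sum = 27640341.

27640341


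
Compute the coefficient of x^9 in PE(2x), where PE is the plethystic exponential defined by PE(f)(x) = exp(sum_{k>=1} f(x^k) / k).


With f(x) = 2x, the exponent is sum_{k>=1} 2 x^k / k = 2 * (-ln(1 - x)). Exponentiating:
PE(2x) = exp(-2 ln(1 - x)) = 1/(1 - x)^2.
By the negative binomial expansion, [x^n] 1/(1 - x)^2 = C(n + 1, 1).
For n = 9: C(10, 1) = 10.

10


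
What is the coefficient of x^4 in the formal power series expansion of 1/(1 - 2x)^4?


The general identity 1/(1 - c x)^r = sum_{k>=0} c^k C(k + r - 1, r - 1) x^k follows by substituting y = c x into 1/(1 - y)^r = sum_{k>=0} C(k + r - 1, r - 1) y^k.
For c = 2, r = 4, k = 4:
2^4 * C(7, 3) = 16 * 35 = 560.

560


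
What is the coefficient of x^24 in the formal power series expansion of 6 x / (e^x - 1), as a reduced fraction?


The exponential generating function for Bernoulli numbers is
x / (e^x - 1) = sum_{k>=0} B_k x^k / k!.
So the coefficient of x^24 in 6 x / (e^x - 1) is 6 B_24 / 24!.
Computing: B_24 = -236364091/2730, 24! = 620448401733239439360000, giving
6 * -236364091/2730 / 620448401733239439360000 = -236364091/282304022788623944908800000.

-236364091/282304022788623944908800000


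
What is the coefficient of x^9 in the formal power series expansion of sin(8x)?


The Maclaurin series is sin(t) = sum_{k>=0} (-1)^k t^(2k+1) / (2k+1)!, so substituting t = 8x, only odd powers of x are nonzero, with coefficient of x^(2k+1) equal to (-1)^k 8^(2k+1) / (2k+1)!.
Write 9 = 2*4 + 1, giving the coefficient (-1)^4 * 8^9 / 9! = 134217728/362880 = 1048576/2835.

1048576/2835


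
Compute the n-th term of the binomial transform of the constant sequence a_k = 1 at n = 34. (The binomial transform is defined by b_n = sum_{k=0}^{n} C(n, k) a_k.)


With a_k = 1 for all k, b_n = sum_{k=0}^{n} C(n, k) = 2^n by the binomial theorem.
For n = 34: 2^34 = 17179869184.

17179869184


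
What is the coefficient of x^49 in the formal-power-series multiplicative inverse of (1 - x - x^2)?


Let the inverse be f(x) = sum_{k>=0} a_k x^k. From f(x) * (1 - x - x^2) = 1 and matching coefficients:
 x^0: a_0 = 1.
 x^1: a_1 - a_0 = 0, so a_1 = 1.
 x^k (k >= 2): a_k - a_{k-1} - a_{k-2} = 0, i.e. a_k = a_{k-1} + a_{k-2}.
This is the Fibonacci-type recurrence shifted so that a_0 = a_1 = 1.
Iterating: a_0=1, a_1=1, a_2=2, a_3=3, a_4=5, a_5=8, a_6=13, a_7=21, a_8=34, a_9=55, ...
a_49 = 12586269025.

12586269025


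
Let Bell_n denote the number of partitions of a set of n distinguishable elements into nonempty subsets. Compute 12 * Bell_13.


Bell_13 can be computed from the Bell triangle or from Dobinski's identity Bell_n = (1/e) * sum_{k>=0} k^n / k!.
Computing Bell_13 = 27644437.
Then 12 * 27644437 = 331733244.

331733244


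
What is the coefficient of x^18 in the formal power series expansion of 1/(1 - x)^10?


The negative binomial / multiset identity is
1/(1 - x)^r = sum_{k>=0} C(k + r - 1, r - 1) x^k.
Here r = 10 and k = 18, so the coefficient is
C(18 + 9, 9) = C(27, 9)
= 4686825

4686825


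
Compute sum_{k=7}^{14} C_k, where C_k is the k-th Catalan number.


C_7 through C_14: 429, 1430, 4862, 16796, 58786, 208012, 742900, 2674440
Sum = 429 + 1430 + 4862 + 16796 + 58786 + 208012 + 742900 + 2674440
= 3707655

3707655


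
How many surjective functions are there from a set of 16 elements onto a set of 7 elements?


By inclusion-exclusion on which target elements are missed, the number of surjections from an n-set onto a k-set is
surj(n, k) = sum_{j=0}^{k} (-1)^j C(k, j) (k - j)^n.
Equivalently surj(n, k) = k! * S(n, k), where S(n, k) is the Stirling number of the second kind.
For n = 16, k = 7:
S(16, 7) = 3281882604, so
surj = 7! * 3281882604 = 5040 * 3281882604 = 16540688324160.

16540688324160


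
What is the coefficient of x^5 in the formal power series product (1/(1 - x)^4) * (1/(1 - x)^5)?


Combine the factors: (1/(1 - x)^4) * (1/(1 - x)^5) = 1/(1 - x)^9.
Then use 1/(1 - x)^r = sum_{k>=0} C(k + r - 1, r - 1) x^k with r = 9 and k = 5:
C(13, 8) = 1287.

1287


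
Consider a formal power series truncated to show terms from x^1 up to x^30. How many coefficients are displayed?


From x^1 to x^30 inclusive, the count is 30 - 1 + 1 = 30.

30


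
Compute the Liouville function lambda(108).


The Liouville function is lambda(k) = (-1)^Omega(k), where Omega(k) counts the prime factors of k with multiplicity.
Factoring: 108 = 2 * 2 * 3 * 3 * 3, so Omega(108) = 5.
lambda(108) = (-1)^5 = -1.

-1


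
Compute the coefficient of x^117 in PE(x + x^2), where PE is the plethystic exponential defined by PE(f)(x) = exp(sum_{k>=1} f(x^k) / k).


With f(x) = x + x^2, the exponent is sum_{k>=1} (x^k + x^(2k)) / k = -ln(1 - x) - ln(1 - x^2). Exponentiating:
PE(x + x^2) = 1 / ((1 - x)(1 - x^2)).
This is the generating function for partitions of n into parts of size 1 or 2. The number of 2's can be any j in 0..58, and the rest are 1's, so
[x^117] = floor(117/2) + 1 = 59.

59


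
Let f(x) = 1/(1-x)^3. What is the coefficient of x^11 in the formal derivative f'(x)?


Differentiate: d/dx [ 1/(1-x)^r ] = r / (1-x)^(r+1).
Here r = 3, so f'(x) = 3 / (1-x)^4.
The expansion of 1/(1-x)^(r+1) has coefficient of x^n equal to C(n+r, r).
So the coefficient of x^11 in f'(x) is
3 * C(14, 3) = 3 * 364 = 1092

1092


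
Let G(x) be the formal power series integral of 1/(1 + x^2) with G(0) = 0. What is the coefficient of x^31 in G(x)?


1/(1 + x^2) = sum_{j>=0} (-1)^j x^(2j). Integrating termwise with G(0) = 0:
G(x) = sum_{j>=0} (-1)^j x^(2j+1) / (2j+1) = arctan(x).
Only odd powers are nonzero. For x^31 write 31 = 2*15 + 1, giving
(-1)^15 / 31 = -1/31 = -1/31.

-1/31


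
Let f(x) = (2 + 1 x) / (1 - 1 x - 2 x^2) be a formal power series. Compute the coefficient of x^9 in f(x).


Write f(x) = sum_{k>=0} a_k x^k. Multiplying both sides by 1 - 1 x - 2 x^2 gives
(1 - 1 x - 2 x^2) sum_{k>=0} a_k x^k = 2 + 1 x.
Matching coefficients:
 x^0: a_0 = 2
 x^1: a_1 - 1 a_0 = 1  =>  a_1 = 1*2 + 1 = 3
 x^k (k >= 2): a_k = 1 a_{k-1} + 2 a_{k-2}.
Iterating: a_2 = 7, a_3 = 13, a_4 = 27, a_5 = 53, a_6 = 107, a_7 = 213, a_8 = 427, a_9 = 853.
So the coefficient of x^9 is 853.

853


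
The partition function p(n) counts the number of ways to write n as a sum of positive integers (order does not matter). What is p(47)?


Using the generating function prod_{k>=1} 1/(1-x^k), we compute p(47).
By dynamic programming over parts 1 through 47:
p(47) = 124754

124754


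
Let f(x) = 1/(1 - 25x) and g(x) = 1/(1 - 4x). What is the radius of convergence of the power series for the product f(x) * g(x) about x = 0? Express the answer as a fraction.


The radius of 1/(1 - 25x) is 1/25 (nearest singularity at x = 1/25), and the radius of 1/(1 - 4x) is 1/4.
The product f(x)*g(x) = 1/((1 - 25x)(1 - 4x)) has singularities at both 1/25 and 1/4, so its radius of convergence is the distance to the nearest one:
min(1/25, 1/4) = 1/25.

1/25


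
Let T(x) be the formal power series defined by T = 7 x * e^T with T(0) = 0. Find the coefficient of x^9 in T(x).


Apply the Lagrange inversion formula: if T = 7 x * phi(T) with phi(t) = e^t, then
[x^n] T = 7^n * (1/n) [t^(n-1)] phi(t)^n = 7^n * (1/n) [t^(n-1)] e^(n t) = 7^n * (1/n) * n^(n-1) / (n-1)! = 7^n * n^(n-1) / n!.
When c = 1 this is the Cayley count of rooted labeled trees on n vertices, divided by n!.
For n = 9: 7^9 * 9^8 / 9! = 40353607 * 43046721/362880 = 3063651608241/640.

3063651608241/640


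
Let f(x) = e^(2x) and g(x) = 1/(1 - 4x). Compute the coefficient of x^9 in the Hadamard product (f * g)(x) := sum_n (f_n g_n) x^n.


Expanding: f_k = 2^k/k! (from e^(2x)) and g_k = 4^k (from 1/(1 - 4x)). So the Hadamard coefficient (f * g)_k = 2^k 4^k / k! = (8)^k / k!.
For k = 9: 8^9/9! = 134217728/362880 = 1048576/2835.

1048576/2835


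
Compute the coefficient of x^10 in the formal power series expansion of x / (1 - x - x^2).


Let f(x) = sum_{k>=0} a_k x^k. Multiplying f(x) * (1 - x - x^2) = x and matching coefficients gives a_0 = 0, a_1 = 1, and a_k = a_{k-1} + a_{k-2} for k >= 2. These are the Fibonacci numbers F_k.
Iterating from F_0 = 0, F_1 = 1:
F_0=0, F_1=1, F_2=1, F_3=2, F_4=3, F_5=5, F_6=8, F_7=13, F_8=21, F_9=34, ...
F_10 = 55.

55


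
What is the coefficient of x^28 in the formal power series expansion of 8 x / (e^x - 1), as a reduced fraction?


The exponential generating function for Bernoulli numbers is
x / (e^x - 1) = sum_{k>=0} B_k x^k / k!.
So the coefficient of x^28 in 8 x / (e^x - 1) is 8 B_28 / 28!.
Computing: B_28 = -23749461029/870, 28! = 304888344611713860501504000000, giving
8 * -23749461029/870 / 304888344611713860501504000000 = -3392780147/4736658210931983189934080000000.

-3392780147/4736658210931983189934080000000


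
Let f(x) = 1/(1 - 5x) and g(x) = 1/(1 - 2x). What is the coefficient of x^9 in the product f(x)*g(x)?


The coefficient of x^n in f*g is the Cauchy product: sum_{k=0}^{n} a^k * b^(n-k).
With a=5, b=2, n=9:
sum_{k=0}^{9} 5^k * 2^(9-k)
= 3254867

3254867


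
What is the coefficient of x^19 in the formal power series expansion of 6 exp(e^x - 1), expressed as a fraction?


exp(e^x - 1) is the exponential generating function for the Bell numbers Bell_k: exp(e^x - 1) = sum_{k>=0} Bell_k x^k / k!.
So the coefficient of x^19 in 6 exp(e^x - 1) is 6 Bell_19 / 19!.
Computing: Bell_19 = 5832742205057 and 19! = 121645100408832000, giving
6 * 5832742205057/121645100408832000 = 5832742205057/20274183401472000.

5832742205057/20274183401472000


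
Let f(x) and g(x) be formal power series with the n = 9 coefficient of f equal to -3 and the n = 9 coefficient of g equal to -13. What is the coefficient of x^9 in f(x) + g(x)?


Addition of formal power series is termwise.
The coefficient of x^9 in f + g = -3 + -13
= -16

-16


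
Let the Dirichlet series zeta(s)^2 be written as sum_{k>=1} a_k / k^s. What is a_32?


The Dirichlet convolution of the constant function 1 with itself gives (1 * 1)(k) = sum_{d | k} 1 = d(k), the number of positive divisors of k.
Since zeta(s) = sum_{k>=1} 1/k^s, we have zeta(s)^2 = sum_{k>=1} d(k)/k^s, so a_k = d(k).
For k = 32: the divisors are 1, 2, 4, 8, 16, 32.
Count = 6.

6


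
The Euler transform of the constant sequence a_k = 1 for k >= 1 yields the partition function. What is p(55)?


The Euler transform converts the sequence a_k = 1 into the number of integer partitions.
Using the recurrence or dynamic programming:
p(55) = 451276

451276


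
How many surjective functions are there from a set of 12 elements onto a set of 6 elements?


By inclusion-exclusion on which target elements are missed, the number of surjections from an n-set onto a k-set is
surj(n, k) = sum_{j=0}^{k} (-1)^j C(k, j) (k - j)^n.
Equivalently surj(n, k) = k! * S(n, k), where S(n, k) is the Stirling number of the second kind.
For n = 12, k = 6:
S(12, 6) = 1323652, so
surj = 6! * 1323652 = 720 * 1323652 = 953029440.

953029440


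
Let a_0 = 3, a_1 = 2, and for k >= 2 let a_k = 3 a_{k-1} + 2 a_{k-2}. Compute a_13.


Iterating the recurrence forward:
a_0 = 3
a_1 = 2
a_2 = 3*2 + 2*3 = 12
a_3 = 3*12 + 2*2 = 40
a_4 = 3*40 + 2*12 = 144
a_5 = 3*144 + 2*40 = 512
a_6 = 3*512 + 2*144 = 1824
a_7 = 3*1824 + 2*512 = 6496
a_8 = 3*6496 + 2*1824 = 23136
a_9 = 3*23136 + 2*6496 = 82400
a_10 = 3*82400 + 2*23136 = 293472
a_11 = 3*293472 + 2*82400 = 1045216
a_12 = 3*1045216 + 2*293472 = 3722592
a_13 = 3*3722592 + 2*1045216 = 13258208
So a_13 = 13258208.

13258208


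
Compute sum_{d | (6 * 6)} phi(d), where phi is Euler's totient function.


First, 6 * 6 = 36. One classical identity is sum_{d | n} phi(d) = n (each k in [1, n] has a unique gcd with n, and among the k's with gcd(k, n) = n/d there are phi(d) of them). So the sum equals 36. We also verify directly:
Divisors of 36: 1, 2, 3, 4, 6, 9, 12, 18, 36.
phi values: 1, 1, 2, 2, 2, 6, 4, 6, 12.
Sum = 36.

36


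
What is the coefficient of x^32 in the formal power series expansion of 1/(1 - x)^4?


The negative binomial / multiset identity is
1/(1 - x)^r = sum_{k>=0} C(k + r - 1, r - 1) x^k.
Here r = 4 and k = 32, so the coefficient is
C(32 + 3, 3) = C(35, 3)
= 6545

6545


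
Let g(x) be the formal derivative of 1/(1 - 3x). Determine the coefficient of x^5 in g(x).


Differentiate termwise: d/dx sum_{k>=0} 3^k x^k = sum_{k>=1} k 3^k x^(k-1) = sum_{j>=0} (j+1) 3^(j+1) x^j.
Equivalently, d/dx [1/(1 - 3x)] = 3/(1 - 3x)^2.
For j = 5: 6 * 3^6 = 6 * 729 = 4374.

4374


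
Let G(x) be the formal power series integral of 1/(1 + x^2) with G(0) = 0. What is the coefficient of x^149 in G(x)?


1/(1 + x^2) = sum_{j>=0} (-1)^j x^(2j). Integrating termwise with G(0) = 0:
G(x) = sum_{j>=0} (-1)^j x^(2j+1) / (2j+1) = arctan(x).
Only odd powers are nonzero. For x^149 write 149 = 2*74 + 1, giving
(-1)^74 / 149 = 1/149 = 1/149.

1/149


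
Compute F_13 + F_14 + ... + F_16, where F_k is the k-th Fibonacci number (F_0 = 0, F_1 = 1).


Use the identity sum_{k=0}^{N} F_k = F_{N+2} - 1 (which follows from F_{k+2} - F_{k+1} = F_k). Then
sum_{k=13}^{16} F_k = (F_{18} - 1) - (F_{14} - 1) = F_{18} - F_{14}.
Computing: F_{18} = 2584, F_{14} = 377, so
Sum = 2584 - 377 = 2207.

2207


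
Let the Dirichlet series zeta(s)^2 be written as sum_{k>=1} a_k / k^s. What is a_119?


The Dirichlet convolution of the constant function 1 with itself gives (1 * 1)(k) = sum_{d | k} 1 = d(k), the number of positive divisors of k.
Since zeta(s) = sum_{k>=1} 1/k^s, we have zeta(s)^2 = sum_{k>=1} d(k)/k^s, so a_k = d(k).
For k = 119: the divisors are 1, 7, 17, 119.
Count = 4.

4
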